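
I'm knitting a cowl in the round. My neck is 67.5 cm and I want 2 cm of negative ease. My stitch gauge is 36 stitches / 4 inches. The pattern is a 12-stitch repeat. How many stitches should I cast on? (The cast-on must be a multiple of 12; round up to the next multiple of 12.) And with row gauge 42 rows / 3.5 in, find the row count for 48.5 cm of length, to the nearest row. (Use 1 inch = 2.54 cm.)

Cast on 240 stitches; work 229 rows.

Finished = 67.5 − 2 = 65.5 cm.
65.5 cm × 1/2.54 = 25.79 inches.
36/4 = 9 sts per in; 25.79 × 9 = 232.09 sts.
Next multiple of 12 → 240.
48.5 cm = 19.09 inches; × 12 = 229.13 → 229 rows.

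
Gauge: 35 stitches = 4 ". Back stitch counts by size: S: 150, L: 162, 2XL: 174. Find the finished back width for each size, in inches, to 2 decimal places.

35/4 = 8.75 sts per in.
S: 150 / 8.75 = 17.143 → 17.14 in.
L: 162 / 8.75 = 18.514 → 18.51 in.
2XL: 174 / 8.75 = 19.886 → 19.89 in.

S 17.14 inches; L 18.51 inches; 2XL 19.89 inches.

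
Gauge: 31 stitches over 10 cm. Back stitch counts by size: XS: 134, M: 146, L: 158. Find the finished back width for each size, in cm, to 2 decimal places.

31/10 = 3.1 sts per cm.
XS: 134 / 3.1 = 43.226 → 43.23 cm.
M: 146 / 3.1 = 47.097 → 47.10 cm.
L: 158 / 3.1 = 50.968 → 50.97 cm.

XS 43.23 cm; M 47.10 cm; L 50.97 cm.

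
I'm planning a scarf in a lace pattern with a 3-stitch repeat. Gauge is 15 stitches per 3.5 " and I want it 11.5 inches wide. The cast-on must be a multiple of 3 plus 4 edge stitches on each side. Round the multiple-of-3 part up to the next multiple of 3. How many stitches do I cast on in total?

15 / 3.5 = 4.286 sts per inch.
11.5 × 4.286 = 49.29 sts.
Less 8 edge sts → 41.29 for the repeat.
Next multiple of 3: 42.
Add back 8 edge sts → 50.

Cast on 50 stitches.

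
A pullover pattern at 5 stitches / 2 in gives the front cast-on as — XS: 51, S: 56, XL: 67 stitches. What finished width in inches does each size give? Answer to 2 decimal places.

XS 20.40 inches; S 22.40 inches; XL 26.80 inches.

5/2 = 2.5 sts per in.
XS: 51 / 2.5 = 20.400 → 20.40 in.
S: 56 / 2.5 = 22.400 → 22.40 in.
XL: 67 / 2.5 = 26.800 → 26.80 in.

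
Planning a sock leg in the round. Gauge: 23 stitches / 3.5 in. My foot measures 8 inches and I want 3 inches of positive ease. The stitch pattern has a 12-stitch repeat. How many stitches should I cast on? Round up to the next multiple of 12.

CO 84 sts.

Finished = 8 + 3 = 11 inches.
23 / 3.5 = 6.571 sts/in.
11 × 6.571 = 72.29 sts.
Next multiple of 12: 84.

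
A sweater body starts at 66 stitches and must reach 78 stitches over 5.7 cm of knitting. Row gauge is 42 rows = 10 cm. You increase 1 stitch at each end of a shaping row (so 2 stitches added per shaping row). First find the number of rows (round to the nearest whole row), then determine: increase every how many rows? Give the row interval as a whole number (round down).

Rows = 5.7 × 4.2 = 23.9 → 24 rows.
Stitches to add: 12 → 6 shaping rows (at 2 st each).
24 / 6 = 4.00 → every 4 rows.

Increase every 4th row.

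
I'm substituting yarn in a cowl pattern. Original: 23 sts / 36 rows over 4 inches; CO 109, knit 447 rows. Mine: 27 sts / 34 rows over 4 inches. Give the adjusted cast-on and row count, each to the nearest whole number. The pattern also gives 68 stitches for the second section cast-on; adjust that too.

Stitches: 109 × 27/23 = 127.96 → 128.
Rows: 447 × 34/36 = 422.17 → 422.
second section cast-on: 68 × 27/23 = 79.83 → 80.

Cast on 128 stitches; work 422 rows; second section cast-on 80 stitches.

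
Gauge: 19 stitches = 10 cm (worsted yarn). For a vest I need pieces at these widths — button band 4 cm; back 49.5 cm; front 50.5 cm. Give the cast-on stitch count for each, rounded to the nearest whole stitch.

button band 8; back 94; front 96.

Rate = 19/10 = 1.9 sts per cm.
button band: 4 × 1.9 = 7.60 → 8.
back: 49.5 × 1.9 = 94.05 → 94.
front: 50.5 × 1.9 = 95.95 → 96.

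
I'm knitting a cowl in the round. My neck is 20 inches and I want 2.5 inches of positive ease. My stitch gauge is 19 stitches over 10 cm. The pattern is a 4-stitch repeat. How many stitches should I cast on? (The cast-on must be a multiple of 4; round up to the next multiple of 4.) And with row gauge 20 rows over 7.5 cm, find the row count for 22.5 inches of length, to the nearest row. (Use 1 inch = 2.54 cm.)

Finished = 20 + 2.5 = 22.5 inches.
22.5 inches × 2.54 = 57.15 cm.
19/10 = 1.9 sts per cm; 57.15 × 1.9 = 108.58 sts.
Next multiple of 4 → 112.
22.5 inches = 57.15 cm; × 2.667 = 152.40 → 152 rows.

Cast on 112 stitches; work 152 rows.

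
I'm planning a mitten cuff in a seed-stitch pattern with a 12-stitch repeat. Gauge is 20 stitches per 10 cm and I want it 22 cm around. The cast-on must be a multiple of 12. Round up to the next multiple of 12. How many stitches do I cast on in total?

20 / 10 = 2 sts per cm.
22 × 2 = 44.00 sts.
Next multiple of 12: 48.

CO 48 sts.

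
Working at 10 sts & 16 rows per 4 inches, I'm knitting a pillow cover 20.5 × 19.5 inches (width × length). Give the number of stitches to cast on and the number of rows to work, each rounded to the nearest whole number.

Stitch gauge = 10/4 = 2.5 sts/in; 20.5 × 2.5 = 51.25 → 51 sts.
Row gauge = 16/4 = 4 rows/in; 19.5 × 4 = 78.00 → 78 rows.

Cast on 51 stitches and work 78 rows.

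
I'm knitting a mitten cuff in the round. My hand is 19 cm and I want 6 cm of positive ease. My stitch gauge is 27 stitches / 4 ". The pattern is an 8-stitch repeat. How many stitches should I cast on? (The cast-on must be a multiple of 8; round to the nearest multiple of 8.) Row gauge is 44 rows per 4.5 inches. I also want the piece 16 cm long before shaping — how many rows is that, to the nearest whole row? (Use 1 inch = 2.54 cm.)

Cast on 64 stitches; work 62 rows.

Finished = 19 + 6 = 25 cm.
25 cm × 1/2.54 = 9.84 inches.
27/4 = 6.75 sts per in; 9.84 × 6.75 = 66.44 sts.
Nearest multiple of 8 → 64.
16 cm = 6.30 inches; × 9.778 = 61.59 → 62 rows.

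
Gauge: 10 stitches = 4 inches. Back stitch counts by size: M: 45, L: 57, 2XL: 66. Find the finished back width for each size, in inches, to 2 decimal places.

10/4 = 2.5 sts per in.
M: 45 / 2.5 = 18.000 → 18.00 in.
L: 57 / 2.5 = 22.800 → 22.80 in.
2XL: 66 / 2.5 = 26.400 → 26.40 in.

M 18.00 inches; L 22.80 inches; 2XL 26.40 inches.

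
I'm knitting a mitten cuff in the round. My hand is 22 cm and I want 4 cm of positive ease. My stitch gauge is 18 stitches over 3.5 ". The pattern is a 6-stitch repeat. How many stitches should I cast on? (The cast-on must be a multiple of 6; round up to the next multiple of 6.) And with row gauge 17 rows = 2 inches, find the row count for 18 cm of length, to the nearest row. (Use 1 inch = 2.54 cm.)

Cast on 54 stitches; work 60 rows.

Finished = 22 + 4 = 26 cm.
26 cm × 1/2.54 = 10.24 inches.
18/3.5 = 5.143 sts per in; 10.24 × 5.143 = 52.64 sts.
Next multiple of 6 → 54.
18 cm = 7.09 inches; × 8.5 = 60.24 → 60 rows.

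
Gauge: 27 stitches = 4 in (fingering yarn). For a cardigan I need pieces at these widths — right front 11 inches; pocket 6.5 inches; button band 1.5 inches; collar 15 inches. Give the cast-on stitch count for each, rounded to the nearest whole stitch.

Rate = 27/4 = 6.75 sts per in.
right front: 11 × 6.75 = 74.25 → 74.
pocket: 6.5 × 6.75 = 43.88 → 44.
button band: 1.5 × 6.75 = 10.12 → 10.
collar: 15 × 6.75 = 101.25 → 101.

right front 74; pocket 44; button band 10; collar 101.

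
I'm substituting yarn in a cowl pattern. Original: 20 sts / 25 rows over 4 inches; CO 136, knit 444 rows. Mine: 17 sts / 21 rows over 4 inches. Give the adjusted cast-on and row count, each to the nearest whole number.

Stitches: 136 × 17/20 = 115.60 → 116.
Rows: 444 × 21/25 = 372.96 → 373.

Cast on 116 stitches; work 373 rows.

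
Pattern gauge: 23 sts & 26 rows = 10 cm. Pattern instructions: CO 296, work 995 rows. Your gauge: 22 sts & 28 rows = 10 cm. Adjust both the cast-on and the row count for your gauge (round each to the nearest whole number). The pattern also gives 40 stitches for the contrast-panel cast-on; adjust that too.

Cast on 283 stitches; work 1072 rows; contrast-panel cast-on 38 stitches.

Stitches: 296 × 22/23 = 283.13 → 283.
Rows: 995 × 28/26 = 1071.54 → 1072.
contrast-panel cast-on: 40 × 22/23 = 38.26 → 38.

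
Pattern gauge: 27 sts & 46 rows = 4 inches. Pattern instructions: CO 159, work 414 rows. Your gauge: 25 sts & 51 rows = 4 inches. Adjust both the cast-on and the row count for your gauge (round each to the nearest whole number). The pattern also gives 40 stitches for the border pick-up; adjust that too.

Cast on 147 stitches; work 459 rows; border pick-up 37 stitches.

Stitches: 159 × 25/27 = 147.22 → 147.
Rows: 414 × 51/46 = 459.00 → 459.
border pick-up: 40 × 25/27 = 37.04 → 37.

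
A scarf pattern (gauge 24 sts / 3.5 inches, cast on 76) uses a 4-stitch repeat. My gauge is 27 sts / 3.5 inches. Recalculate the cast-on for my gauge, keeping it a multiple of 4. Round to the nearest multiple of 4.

Cast on 84 stitches.

76 × 27 / 24 = 85.50.
Nearest multiple of 4: 84.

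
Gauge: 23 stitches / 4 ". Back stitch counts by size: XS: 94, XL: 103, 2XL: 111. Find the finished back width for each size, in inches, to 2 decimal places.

XS 16.35 inches; XL 17.91 inches; 2XL 19.30 inches.

23/4 = 5.75 sts per in.
XS: 94 / 5.75 = 16.348 → 16.35 in.
XL: 103 / 5.75 = 17.913 → 17.91 in.
2XL: 111 / 5.75 = 19.304 → 19.30 in.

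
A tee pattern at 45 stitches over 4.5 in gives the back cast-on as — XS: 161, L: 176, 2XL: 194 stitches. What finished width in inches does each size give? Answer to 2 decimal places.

XS 16.10 inches; L 17.60 inches; 2XL 19.40 inches.

45/4.5 = 10 sts per in.
XS: 161 / 10 = 16.100 → 16.10 in.
L: 176 / 10 = 17.600 → 17.60 in.
2XL: 194 / 10 = 19.400 → 19.40 in.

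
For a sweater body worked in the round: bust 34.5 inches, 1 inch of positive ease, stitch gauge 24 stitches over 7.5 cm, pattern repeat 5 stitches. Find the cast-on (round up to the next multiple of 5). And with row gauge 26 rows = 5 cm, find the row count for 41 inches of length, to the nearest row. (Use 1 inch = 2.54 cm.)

Cast on 290 stitches; work 542 rows.

Finished = 34.5 + 1 = 35.5 inches.
35.5 inches × 2.54 = 90.17 cm.
24/7.5 = 3.2 sts per cm; 90.17 × 3.2 = 288.54 sts.
Next multiple of 5 → 290.
41 inches = 104.14 cm; × 5.2 = 541.53 → 542 rows.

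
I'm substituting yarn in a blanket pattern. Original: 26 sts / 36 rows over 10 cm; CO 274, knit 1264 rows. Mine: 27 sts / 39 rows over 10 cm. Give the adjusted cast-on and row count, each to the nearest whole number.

Stitches: 274 × 27/26 = 284.54 → 285.
Rows: 1264 × 39/36 = 1369.33 → 1369.

Cast on 285 stitches; work 1369 rows.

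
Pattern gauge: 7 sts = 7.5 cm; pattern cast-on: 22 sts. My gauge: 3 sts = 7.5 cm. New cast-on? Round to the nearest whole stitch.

Scale factor = 3 / 7 = 0.429.
22 × 3 / 7 = 9.43 sts.
→ 9 sts.

Cast on 9 stitches.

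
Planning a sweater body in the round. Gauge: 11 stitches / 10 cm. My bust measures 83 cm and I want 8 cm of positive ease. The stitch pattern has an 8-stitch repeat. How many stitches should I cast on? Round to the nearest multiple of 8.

104 stitches.

Finished = 83 + 8 = 91 cm.
11 / 10 = 1.1 sts/cm.
91 × 1.1 = 100.10 sts.
Nearest multiple of 8: 104.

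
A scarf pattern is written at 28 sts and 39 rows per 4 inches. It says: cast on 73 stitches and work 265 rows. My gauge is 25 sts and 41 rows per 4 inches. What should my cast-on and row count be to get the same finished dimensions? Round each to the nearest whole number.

Stitches: 73 × 25/28 = 65.18 → 65.
Rows: 265 × 41/39 = 278.59 → 279.

Cast on 65 stitches; work 279 rows.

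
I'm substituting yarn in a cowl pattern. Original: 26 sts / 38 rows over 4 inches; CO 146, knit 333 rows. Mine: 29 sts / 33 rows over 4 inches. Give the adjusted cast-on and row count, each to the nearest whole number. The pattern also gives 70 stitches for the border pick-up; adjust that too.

Cast on 163 stitches; work 289 rows; border pick-up 78 stitches.

Stitches: 146 × 29/26 = 162.85 → 163.
Rows: 333 × 33/38 = 289.18 → 289.
border pick-up: 70 × 29/26 = 78.08 → 78.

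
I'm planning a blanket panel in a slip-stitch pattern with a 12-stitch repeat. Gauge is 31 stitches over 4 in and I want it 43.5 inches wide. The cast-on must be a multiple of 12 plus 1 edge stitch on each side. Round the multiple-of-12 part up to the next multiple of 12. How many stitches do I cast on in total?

31 / 4 = 7.75 sts per inch.
43.5 × 7.75 = 337.12 sts.
Less 2 edge sts → 335.12 for the repeat.
Next multiple of 12: 336.
Add back 2 edge sts → 338.

Cast on 338 stitches.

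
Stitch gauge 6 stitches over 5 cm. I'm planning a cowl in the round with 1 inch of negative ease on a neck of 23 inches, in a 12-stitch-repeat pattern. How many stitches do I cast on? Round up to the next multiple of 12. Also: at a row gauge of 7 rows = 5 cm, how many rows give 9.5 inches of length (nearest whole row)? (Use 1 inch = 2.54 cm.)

Cast on 72 stitches; work 34 rows.

Finished = 23 − 1 = 22 inches.
22 inches × 2.54 = 55.88 cm.
6/5 = 1.2 sts per cm; 55.88 × 1.2 = 67.06 sts.
Next multiple of 12 → 72.
9.5 inches = 24.13 cm; × 1.4 = 33.78 → 34 rows.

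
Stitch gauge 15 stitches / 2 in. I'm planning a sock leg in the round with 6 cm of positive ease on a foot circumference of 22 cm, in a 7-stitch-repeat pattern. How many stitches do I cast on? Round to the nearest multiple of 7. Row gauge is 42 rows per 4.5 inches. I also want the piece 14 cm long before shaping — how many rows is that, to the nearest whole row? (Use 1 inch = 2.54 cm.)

Cast on 84 stitches; work 51 rows.

Finished = 22 + 6 = 28 cm.
28 cm × 1/2.54 = 11.02 inches.
15/2 = 7.5 sts per in; 11.02 × 7.5 = 82.68 sts.
Nearest multiple of 7 → 84.
14 cm = 5.51 inches; × 9.333 = 51.44 → 51 rows.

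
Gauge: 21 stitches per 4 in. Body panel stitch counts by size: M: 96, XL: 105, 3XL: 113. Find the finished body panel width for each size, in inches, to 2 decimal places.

M 18.29 inches; XL 20.00 inches; 3XL 21.52 inches.

21/4 = 5.25 sts per in.
M: 96 / 5.25 = 18.286 → 18.29 in.
XL: 105 / 5.25 = 20.000 → 20.00 in.
3XL: 113 / 5.25 = 21.524 → 21.52 in.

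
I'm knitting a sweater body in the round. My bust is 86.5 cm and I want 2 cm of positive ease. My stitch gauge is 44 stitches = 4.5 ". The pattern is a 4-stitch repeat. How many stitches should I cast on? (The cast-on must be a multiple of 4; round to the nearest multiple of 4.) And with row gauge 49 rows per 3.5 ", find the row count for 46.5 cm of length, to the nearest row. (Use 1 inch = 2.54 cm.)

Cast on 340 stitches; work 256 rows.

Finished = 86.5 + 2 = 88.5 cm.
88.5 cm × 1/2.54 = 34.84 inches.
44/4.5 = 9.778 sts per in; 34.84 × 9.778 = 340.68 sts.
Nearest multiple of 4 → 340.
46.5 cm = 18.31 inches; × 14 = 256.30 → 256 rows.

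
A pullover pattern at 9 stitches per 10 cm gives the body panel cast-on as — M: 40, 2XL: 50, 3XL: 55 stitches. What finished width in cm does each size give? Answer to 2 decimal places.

9/10 = 0.9 sts per cm.
M: 40 / 0.9 = 44.444 → 44.44 cm.
2XL: 50 / 0.9 = 55.556 → 55.56 cm.
3XL: 55 / 0.9 = 61.111 → 61.11 cm.

M 44.44 cm; 2XL 55.56 cm; 3XL 61.11 cm.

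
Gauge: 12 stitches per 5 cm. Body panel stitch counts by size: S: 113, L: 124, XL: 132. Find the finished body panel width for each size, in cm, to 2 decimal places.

12/5 = 2.4 sts per cm.
S: 113 / 2.4 = 47.083 → 47.08 cm.
L: 124 / 2.4 = 51.667 → 51.67 cm.
XL: 132 / 2.4 = 55.000 → 55.00 cm.

S 47.08 cm; L 51.67 cm; XL 55.00 cm.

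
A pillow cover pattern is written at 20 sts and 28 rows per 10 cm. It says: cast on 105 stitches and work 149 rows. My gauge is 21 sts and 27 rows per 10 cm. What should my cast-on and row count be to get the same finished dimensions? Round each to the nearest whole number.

Cast on 110 stitches; work 144 rows.

Stitches: 105 × 21/20 = 110.25 → 110.
Rows: 149 × 27/28 = 143.68 → 144.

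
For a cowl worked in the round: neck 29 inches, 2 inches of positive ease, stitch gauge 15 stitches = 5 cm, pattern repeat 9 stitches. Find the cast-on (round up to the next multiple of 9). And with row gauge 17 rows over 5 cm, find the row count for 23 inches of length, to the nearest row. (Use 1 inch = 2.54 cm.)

Finished = 29 + 2 = 31 inches.
31 inches × 2.54 = 78.74 cm.
15/5 = 3 sts per cm; 78.74 × 3 = 236.22 sts.
Next multiple of 9 → 243.
23 inches = 58.42 cm; × 3.4 = 198.63 → 199 rows.

Cast on 243 stitches; work 199 rows.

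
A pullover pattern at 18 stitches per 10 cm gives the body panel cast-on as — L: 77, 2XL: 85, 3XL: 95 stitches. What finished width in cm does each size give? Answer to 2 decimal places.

L 42.78 cm; 2XL 47.22 cm; 3XL 52.78 cm.

18/10 = 1.8 sts per cm.
L: 77 / 1.8 = 42.778 → 42.78 cm.
2XL: 85 / 1.8 = 47.222 → 47.22 cm.
3XL: 95 / 1.8 = 52.778 → 52.78 cm.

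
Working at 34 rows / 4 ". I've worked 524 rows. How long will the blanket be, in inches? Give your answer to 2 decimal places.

61.65 inches.

34 rows / 4 inch = 8.5 rows per inch.
524 / 8.5 = 61.647 inches.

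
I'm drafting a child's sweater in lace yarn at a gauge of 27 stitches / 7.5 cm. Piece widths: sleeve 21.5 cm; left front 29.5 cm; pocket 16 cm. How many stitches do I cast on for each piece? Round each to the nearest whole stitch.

Rate = 27/7.5 = 3.6 sts per cm.
sleeve: 21.5 × 3.6 = 77.40 → 77.
left front: 29.5 × 3.6 = 106.20 → 106.
pocket: 16 × 3.6 = 57.60 → 58.

sleeve 77; left front 106; pocket 58.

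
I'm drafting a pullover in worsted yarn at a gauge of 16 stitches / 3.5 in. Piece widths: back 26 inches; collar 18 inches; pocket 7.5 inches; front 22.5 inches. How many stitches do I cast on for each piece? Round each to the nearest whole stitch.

Rate = 16/3.5 = 4.571 sts per in.
back: 26 × 4.571 = 118.86 → 119.
collar: 18 × 4.571 = 82.29 → 82.
pocket: 7.5 × 4.571 = 34.29 → 34.
front: 22.5 × 4.571 = 102.86 → 103.

back 119; collar 82; pocket 34; front 103.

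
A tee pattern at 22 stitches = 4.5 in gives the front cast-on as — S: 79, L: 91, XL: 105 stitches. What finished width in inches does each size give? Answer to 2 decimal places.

S 16.16 inches; L 18.61 inches; XL 21.48 inches.

22/4.5 = 4.889 sts per in.
S: 79 / 4.889 = 16.159 → 16.16 in.
L: 91 / 4.889 = 18.614 → 18.61 in.
XL: 105 / 4.889 = 21.477 → 21.48 in.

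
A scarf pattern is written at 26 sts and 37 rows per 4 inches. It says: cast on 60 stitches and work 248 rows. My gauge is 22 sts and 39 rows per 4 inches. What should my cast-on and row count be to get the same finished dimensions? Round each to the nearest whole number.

Cast on 51 stitches; work 261 rows.

Stitches: 60 × 22/26 = 50.77 → 51.
Rows: 248 × 39/37 = 261.41 → 261.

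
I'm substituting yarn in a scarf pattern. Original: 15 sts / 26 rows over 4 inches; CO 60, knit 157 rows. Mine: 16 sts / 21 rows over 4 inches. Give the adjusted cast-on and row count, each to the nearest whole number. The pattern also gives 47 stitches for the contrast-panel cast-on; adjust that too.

Stitches: 60 × 16/15 = 64.00 → 64.
Rows: 157 × 21/26 = 126.81 → 127.
contrast-panel cast-on: 47 × 16/15 = 50.13 → 50.

Cast on 64 stitches; work 127 rows; contrast-panel cast-on 50 stitches.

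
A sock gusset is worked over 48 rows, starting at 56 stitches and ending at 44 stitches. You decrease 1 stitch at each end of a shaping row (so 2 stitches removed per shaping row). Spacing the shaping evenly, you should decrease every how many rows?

Decrease every 8th row.

Stitches to remove: |44 − 56| = 12.
Shaping rows needed: 12 / 2 = 6.
48 rows / 6 = every 8 rows.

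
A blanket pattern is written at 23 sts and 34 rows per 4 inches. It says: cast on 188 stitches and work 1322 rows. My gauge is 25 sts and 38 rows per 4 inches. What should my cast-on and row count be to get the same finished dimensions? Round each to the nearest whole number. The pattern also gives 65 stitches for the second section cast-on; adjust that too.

Stitches: 188 × 25/23 = 204.35 → 204.
Rows: 1322 × 38/34 = 1477.53 → 1478.
second section cast-on: 65 × 25/23 = 70.65 → 71.

Cast on 204 stitches; work 1478 rows; second section cast-on 71 stitches.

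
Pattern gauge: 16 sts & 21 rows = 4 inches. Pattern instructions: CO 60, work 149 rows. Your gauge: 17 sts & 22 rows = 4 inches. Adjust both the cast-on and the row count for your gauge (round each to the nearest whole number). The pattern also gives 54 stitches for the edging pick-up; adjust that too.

Stitches: 60 × 17/16 = 63.75 → 64.
Rows: 149 × 22/21 = 156.10 → 156.
edging pick-up: 54 × 17/16 = 57.38 → 57.

Cast on 64 stitches; work 156 rows; edging pick-up 57 stitches.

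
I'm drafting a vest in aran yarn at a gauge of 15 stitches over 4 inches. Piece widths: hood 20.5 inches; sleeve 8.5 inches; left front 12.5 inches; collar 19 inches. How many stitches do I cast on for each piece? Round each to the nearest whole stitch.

hood 77; sleeve 32; left front 47; collar 71.

Rate = 15/4 = 3.75 sts per in.
hood: 20.5 × 3.75 = 76.88 → 77.
sleeve: 8.5 × 3.75 = 31.88 → 32.
left front: 12.5 × 3.75 = 46.88 → 47.
collar: 19 × 3.75 = 71.25 → 71.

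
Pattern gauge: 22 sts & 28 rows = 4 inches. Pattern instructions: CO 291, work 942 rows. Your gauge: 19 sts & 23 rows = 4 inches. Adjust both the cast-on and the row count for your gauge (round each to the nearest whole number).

Cast on 251 stitches; work 774 rows.

Stitches: 291 × 19/22 = 251.32 → 251.
Rows: 942 × 23/28 = 773.79 → 774.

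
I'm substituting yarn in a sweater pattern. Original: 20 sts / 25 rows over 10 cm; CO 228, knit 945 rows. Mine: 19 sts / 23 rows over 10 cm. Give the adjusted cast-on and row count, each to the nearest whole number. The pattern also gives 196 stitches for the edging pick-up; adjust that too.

Stitches: 228 × 19/20 = 216.60 → 217.
Rows: 945 × 23/25 = 869.40 → 869.
edging pick-up: 196 × 19/20 = 186.20 → 186.

Cast on 217 stitches; work 869 rows; edging pick-up 186 stitches.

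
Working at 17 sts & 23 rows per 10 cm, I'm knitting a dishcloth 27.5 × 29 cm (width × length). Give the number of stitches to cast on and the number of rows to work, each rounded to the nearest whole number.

Cast on 47 stitches and work 67 rows.

Stitch gauge = 17/10 = 1.7 sts/cm; 27.5 × 1.7 = 46.75 → 47 sts.
Row gauge = 23/10 = 2.3 rows/cm; 29 × 2.3 = 66.70 → 67 rows.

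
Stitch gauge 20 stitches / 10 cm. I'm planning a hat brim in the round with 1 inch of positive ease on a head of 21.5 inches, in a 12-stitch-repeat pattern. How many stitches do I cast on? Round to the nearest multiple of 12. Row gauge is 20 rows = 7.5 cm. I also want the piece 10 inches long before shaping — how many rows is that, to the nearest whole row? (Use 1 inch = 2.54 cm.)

Cast on 120 stitches; work 68 rows.

Finished = 21.5 + 1 = 22.5 inches.
22.5 inches × 2.54 = 57.15 cm.
20/10 = 2 sts per cm; 57.15 × 2 = 114.30 sts.
Nearest multiple of 12 → 120.
10 inches = 25.40 cm; × 2.667 = 67.73 → 68 rows.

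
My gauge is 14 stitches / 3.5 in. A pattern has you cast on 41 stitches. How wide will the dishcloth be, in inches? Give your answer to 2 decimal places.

10.25 inches.

14 stitches / 3.5 inch = 4 stitches per inch.
41 / 4 = 10.250 inches.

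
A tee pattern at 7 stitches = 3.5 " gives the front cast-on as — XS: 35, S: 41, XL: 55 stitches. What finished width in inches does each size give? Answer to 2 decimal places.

7/3.5 = 2 sts per in.
XS: 35 / 2 = 17.500 → 17.50 in.
S: 41 / 2 = 20.500 → 20.50 in.
XL: 55 / 2 = 27.500 → 27.50 in.

XS 17.50 inches; S 20.50 inches; XL 27.50 inches.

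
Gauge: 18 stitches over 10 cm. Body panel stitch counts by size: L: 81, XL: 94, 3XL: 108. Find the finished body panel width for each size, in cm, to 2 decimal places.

18/10 = 1.8 sts per cm.
L: 81 / 1.8 = 45.000 → 45.00 cm.
XL: 94 / 1.8 = 52.222 → 52.22 cm.
3XL: 108 / 1.8 = 60.000 → 60.00 cm.

L 45.00 cm; XL 52.22 cm; 3XL 60.00 cm.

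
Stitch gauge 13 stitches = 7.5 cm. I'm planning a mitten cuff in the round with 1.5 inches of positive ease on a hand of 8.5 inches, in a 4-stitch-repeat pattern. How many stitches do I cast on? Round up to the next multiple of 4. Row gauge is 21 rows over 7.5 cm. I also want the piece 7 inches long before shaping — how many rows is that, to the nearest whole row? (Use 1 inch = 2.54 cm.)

Cast on 48 stitches; work 50 rows.

Finished = 8.5 + 1.5 = 10 inches.
10 inches × 2.54 = 25.40 cm.
13/7.5 = 1.733 sts per cm; 25.40 × 1.733 = 44.03 sts.
Next multiple of 4 → 48.
7 inches = 17.78 cm; × 2.8 = 49.78 → 50 rows.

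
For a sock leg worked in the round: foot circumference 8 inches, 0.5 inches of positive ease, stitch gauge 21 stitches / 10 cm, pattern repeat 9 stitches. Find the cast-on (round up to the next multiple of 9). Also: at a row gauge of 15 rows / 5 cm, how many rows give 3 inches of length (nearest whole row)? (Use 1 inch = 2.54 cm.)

Cast on 54 stitches; work 23 rows.

Finished = 8 + 0.5 = 8.5 inches.
8.5 inches × 2.54 = 21.59 cm.
21/10 = 2.1 sts per cm; 21.59 × 2.1 = 45.34 sts.
Next multiple of 9 → 54.
3 inches = 7.62 cm; × 3 = 22.86 → 23 rows.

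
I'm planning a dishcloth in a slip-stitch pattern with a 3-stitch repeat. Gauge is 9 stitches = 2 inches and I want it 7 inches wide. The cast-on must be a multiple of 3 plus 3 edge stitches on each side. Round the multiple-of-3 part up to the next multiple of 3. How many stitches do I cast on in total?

9 / 2 = 4.5 sts per inch.
7 × 4.5 = 31.50 sts.
Less 6 edge sts → 25.50 for the repeat.
Next multiple of 3: 27.
Add back 6 edge sts → 33.

33 stitches.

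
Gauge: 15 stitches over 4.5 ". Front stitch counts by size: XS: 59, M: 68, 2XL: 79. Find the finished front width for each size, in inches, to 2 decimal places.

XS 17.70 inches; M 20.40 inches; 2XL 23.70 inches.

15/4.5 = 3.333 sts per in.
XS: 59 / 3.333 = 17.700 → 17.70 in.
M: 68 / 3.333 = 20.400 → 20.40 in.
2XL: 79 / 3.333 = 23.700 → 23.70 in.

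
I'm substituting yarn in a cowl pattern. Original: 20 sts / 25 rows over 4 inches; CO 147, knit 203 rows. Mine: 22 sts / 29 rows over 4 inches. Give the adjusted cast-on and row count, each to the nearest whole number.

Cast on 162 stitches; work 235 rows.

Stitches: 147 × 22/20 = 161.70 → 162.
Rows: 203 × 29/25 = 235.48 → 235.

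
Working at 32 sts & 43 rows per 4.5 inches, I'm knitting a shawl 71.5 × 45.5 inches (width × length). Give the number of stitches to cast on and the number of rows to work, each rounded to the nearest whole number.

Stitch gauge = 32/4.5 = 7.111 sts/in; 71.5 × 7.111 = 508.44 → 508 sts.
Row gauge = 43/4.5 = 9.556 rows/in; 45.5 × 9.556 = 434.78 → 435 rows.

Cast on 508 stitches and work 435 rows.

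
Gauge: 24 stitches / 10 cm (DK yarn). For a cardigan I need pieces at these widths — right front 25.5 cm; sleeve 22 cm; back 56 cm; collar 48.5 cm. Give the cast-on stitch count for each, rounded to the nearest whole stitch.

Rate = 24/10 = 2.4 sts per cm.
right front: 25.5 × 2.4 = 61.20 → 61.
sleeve: 22 × 2.4 = 52.80 → 53.
back: 56 × 2.4 = 134.40 → 134.
collar: 48.5 × 2.4 = 116.40 → 116.

right front 61; sleeve 53; back 134; collar 116.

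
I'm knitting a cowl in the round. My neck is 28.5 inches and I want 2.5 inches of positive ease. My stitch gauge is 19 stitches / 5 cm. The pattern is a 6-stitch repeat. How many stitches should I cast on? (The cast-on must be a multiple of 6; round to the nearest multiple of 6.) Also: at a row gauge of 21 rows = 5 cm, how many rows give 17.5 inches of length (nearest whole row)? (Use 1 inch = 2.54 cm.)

Cast on 300 stitches; work 187 rows.

Finished = 28.5 + 2.5 = 31 inches.
31 inches × 2.54 = 78.74 cm.
19/5 = 3.8 sts per cm; 78.74 × 3.8 = 299.21 sts.
Nearest multiple of 6 → 300.
17.5 inches = 44.45 cm; × 4.2 = 186.69 → 187 rows.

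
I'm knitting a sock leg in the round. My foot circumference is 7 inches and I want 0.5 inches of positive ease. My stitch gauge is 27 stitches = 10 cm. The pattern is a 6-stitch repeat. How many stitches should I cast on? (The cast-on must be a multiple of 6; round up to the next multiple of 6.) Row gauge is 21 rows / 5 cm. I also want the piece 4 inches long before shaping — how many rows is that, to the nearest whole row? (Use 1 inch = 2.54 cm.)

Finished = 7 + 0.5 = 7.5 inches.
7.5 inches × 2.54 = 19.05 cm.
27/10 = 2.7 sts per cm; 19.05 × 2.7 = 51.44 sts.
Next multiple of 6 → 54.
4 inches = 10.16 cm; × 4.2 = 42.67 → 43 rows.

Cast on 54 stitches; work 43 rows.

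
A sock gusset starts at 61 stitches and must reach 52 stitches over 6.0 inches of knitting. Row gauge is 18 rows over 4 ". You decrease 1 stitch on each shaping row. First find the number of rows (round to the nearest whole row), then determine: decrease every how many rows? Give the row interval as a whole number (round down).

Decrease every 3rd row.

Rows = 6.0 × 4.5 = 27.0 → 27 rows.
Stitches to remove: 9 → 9 shaping rows (at 1 st each).
27 / 9 = 3.00 → every 3 rows.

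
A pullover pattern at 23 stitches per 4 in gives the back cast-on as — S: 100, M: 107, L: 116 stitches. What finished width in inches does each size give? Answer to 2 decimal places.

23/4 = 5.75 sts per in.
S: 100 / 5.75 = 17.391 → 17.39 in.
M: 107 / 5.75 = 18.609 → 18.61 in.
L: 116 / 5.75 = 20.174 → 20.17 in.

S 17.39 inches; M 18.61 inches; L 20.17 inches.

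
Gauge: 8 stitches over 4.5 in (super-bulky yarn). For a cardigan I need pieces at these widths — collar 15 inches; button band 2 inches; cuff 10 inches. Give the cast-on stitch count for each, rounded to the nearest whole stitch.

Rate = 8/4.5 = 1.778 sts per in.
collar: 15 × 1.778 = 26.67 → 27.
button band: 2 × 1.778 = 3.56 → 4.
cuff: 10 × 1.778 = 17.78 → 18.

collar 27; button band 4; cuff 18.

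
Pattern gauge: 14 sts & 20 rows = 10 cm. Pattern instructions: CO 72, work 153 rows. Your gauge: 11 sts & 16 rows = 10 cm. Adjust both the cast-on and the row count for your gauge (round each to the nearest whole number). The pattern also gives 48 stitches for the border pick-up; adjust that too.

Stitches: 72 × 11/14 = 56.57 → 57.
Rows: 153 × 16/20 = 122.40 → 122.
border pick-up: 48 × 11/14 = 37.71 → 38.

Cast on 57 stitches; work 122 rows; border pick-up 38 stitches.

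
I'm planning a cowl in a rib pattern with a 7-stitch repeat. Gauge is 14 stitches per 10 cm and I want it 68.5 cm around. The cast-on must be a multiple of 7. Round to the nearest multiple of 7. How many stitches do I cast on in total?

14 / 10 = 1.4 sts per cm.
68.5 × 1.4 = 95.90 sts.
Nearest multiple of 7: 98.

CO 98 sts.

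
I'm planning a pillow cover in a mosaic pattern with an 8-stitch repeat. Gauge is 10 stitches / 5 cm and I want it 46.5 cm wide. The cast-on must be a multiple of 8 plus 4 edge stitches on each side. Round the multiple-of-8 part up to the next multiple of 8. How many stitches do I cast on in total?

10 / 5 = 2 sts per cm.
46.5 × 2 = 93.00 sts.
Less 8 edge sts → 85.00 for the repeat.
Next multiple of 8: 88.
Add back 8 edge sts → 96.

96 stitches.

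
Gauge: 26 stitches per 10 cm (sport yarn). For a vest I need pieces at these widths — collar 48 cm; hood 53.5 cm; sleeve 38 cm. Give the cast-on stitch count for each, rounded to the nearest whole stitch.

Rate = 26/10 = 2.6 sts per cm.
collar: 48 × 2.6 = 124.80 → 125.
hood: 53.5 × 2.6 = 139.10 → 139.
sleeve: 38 × 2.6 = 98.80 → 99.

collar 125; hood 139; sleeve 99.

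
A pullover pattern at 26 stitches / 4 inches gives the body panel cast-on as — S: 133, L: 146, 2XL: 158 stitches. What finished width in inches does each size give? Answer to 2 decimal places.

S 20.46 inches; L 22.46 inches; 2XL 24.31 inches.

26/4 = 6.5 sts per in.
S: 133 / 6.5 = 20.462 → 20.46 in.
L: 146 / 6.5 = 22.462 → 22.46 in.
2XL: 158 / 6.5 = 24.308 → 24.31 in.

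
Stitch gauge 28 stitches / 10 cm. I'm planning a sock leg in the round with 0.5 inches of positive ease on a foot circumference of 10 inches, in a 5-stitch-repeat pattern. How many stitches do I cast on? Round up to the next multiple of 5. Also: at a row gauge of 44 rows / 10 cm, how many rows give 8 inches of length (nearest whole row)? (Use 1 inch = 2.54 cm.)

Finished = 10 + 0.5 = 10.5 inches.
10.5 inches × 2.54 = 26.67 cm.
28/10 = 2.8 sts per cm; 26.67 × 2.8 = 74.68 sts.
Next multiple of 5 → 75.
8 inches = 20.32 cm; × 4.4 = 89.41 → 89 rows.

Cast on 75 stitches; work 89 rows.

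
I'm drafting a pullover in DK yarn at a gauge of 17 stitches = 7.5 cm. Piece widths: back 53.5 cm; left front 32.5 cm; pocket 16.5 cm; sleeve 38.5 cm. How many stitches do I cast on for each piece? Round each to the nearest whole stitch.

Rate = 17/7.5 = 2.267 sts per cm.
back: 53.5 × 2.267 = 121.27 → 121.
left front: 32.5 × 2.267 = 73.67 → 74.
pocket: 16.5 × 2.267 = 37.40 → 37.
sleeve: 38.5 × 2.267 = 87.27 → 87.

back 121; left front 74; pocket 37; sleeve 87.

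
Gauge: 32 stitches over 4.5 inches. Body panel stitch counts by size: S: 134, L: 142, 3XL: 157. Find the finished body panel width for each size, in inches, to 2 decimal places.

S 18.84 inches; L 19.97 inches; 3XL 22.08 inches.

32/4.5 = 7.111 sts per in.
S: 134 / 7.111 = 18.844 → 18.84 in.
L: 142 / 7.111 = 19.969 → 19.97 in.
3XL: 157 / 7.111 = 22.078 → 22.08 in.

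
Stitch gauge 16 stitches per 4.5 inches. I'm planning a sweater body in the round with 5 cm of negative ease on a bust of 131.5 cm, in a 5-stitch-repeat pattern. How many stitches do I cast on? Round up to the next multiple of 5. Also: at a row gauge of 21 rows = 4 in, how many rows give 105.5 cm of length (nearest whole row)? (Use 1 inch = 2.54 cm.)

Cast on 180 stitches; work 218 rows.

Finished = 131.5 − 5 = 126.5 cm.
126.5 cm × 1/2.54 = 49.80 inches.
16/4.5 = 3.556 sts per in; 49.80 × 3.556 = 177.08 sts.
Next multiple of 5 → 180.
105.5 cm = 41.54 inches; × 5.25 = 218.06 → 218 rows.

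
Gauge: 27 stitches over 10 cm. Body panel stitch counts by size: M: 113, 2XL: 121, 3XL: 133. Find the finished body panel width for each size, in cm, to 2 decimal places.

27/10 = 2.7 sts per cm.
M: 113 / 2.7 = 41.852 → 41.85 cm.
2XL: 121 / 2.7 = 44.815 → 44.81 cm.
3XL: 133 / 2.7 = 49.259 → 49.26 cm.

M 41.85 cm; 2XL 44.81 cm; 3XL 49.26 cm.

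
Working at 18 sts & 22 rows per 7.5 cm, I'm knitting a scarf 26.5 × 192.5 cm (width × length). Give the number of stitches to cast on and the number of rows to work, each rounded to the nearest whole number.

Cast on 64 stitches and work 565 rows.

Stitch gauge = 18/7.5 = 2.4 sts/cm; 26.5 × 2.4 = 63.60 → 64 sts.
Row gauge = 22/7.5 = 2.933 rows/cm; 192.5 × 2.933 = 564.67 → 565 rows.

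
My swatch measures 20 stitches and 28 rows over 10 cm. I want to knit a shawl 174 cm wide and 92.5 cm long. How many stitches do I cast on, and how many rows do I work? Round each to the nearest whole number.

Cast on 348 stitches and work 259 rows.

Stitch gauge = 20/10 = 2 sts/cm; 174 × 2 = 348.00 → 348 sts.
Row gauge = 28/10 = 2.8 rows/cm; 92.5 × 2.8 = 259.00 → 259 rows.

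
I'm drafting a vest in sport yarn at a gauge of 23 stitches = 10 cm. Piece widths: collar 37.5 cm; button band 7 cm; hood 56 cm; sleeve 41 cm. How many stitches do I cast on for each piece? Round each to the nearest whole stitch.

collar 86; button band 16; hood 129; sleeve 94.

Rate = 23/10 = 2.3 sts per cm.
collar: 37.5 × 2.3 = 86.25 → 86.
button band: 7 × 2.3 = 16.10 → 16.
hood: 56 × 2.3 = 128.80 → 129.
sleeve: 41 × 2.3 = 94.30 → 94.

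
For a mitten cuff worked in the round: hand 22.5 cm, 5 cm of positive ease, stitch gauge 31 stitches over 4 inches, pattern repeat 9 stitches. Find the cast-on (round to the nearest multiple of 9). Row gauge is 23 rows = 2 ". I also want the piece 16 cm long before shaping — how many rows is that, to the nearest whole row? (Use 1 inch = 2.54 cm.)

Finished = 22.5 + 5 = 27.5 cm.
27.5 cm × 1/2.54 = 10.83 inches.
31/4 = 7.75 sts per in; 10.83 × 7.75 = 83.91 sts.
Nearest multiple of 9 → 81.
16 cm = 6.30 inches; × 11.5 = 72.44 → 72 rows.

Cast on 81 stitches; work 72 rows.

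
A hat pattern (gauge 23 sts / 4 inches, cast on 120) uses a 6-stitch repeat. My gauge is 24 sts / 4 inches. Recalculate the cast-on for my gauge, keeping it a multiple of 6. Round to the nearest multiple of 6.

120 × 24 / 23 = 125.22.
Nearest multiple of 6: 126.

Cast on 126 stitches.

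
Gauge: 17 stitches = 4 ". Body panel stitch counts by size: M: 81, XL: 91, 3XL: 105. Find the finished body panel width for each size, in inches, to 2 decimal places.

M 19.06 inches; XL 21.41 inches; 3XL 24.71 inches.

17/4 = 4.25 sts per in.
M: 81 / 4.25 = 19.059 → 19.06 in.
XL: 91 / 4.25 = 21.412 → 21.41 in.
3XL: 105 / 4.25 = 24.706 → 24.71 in.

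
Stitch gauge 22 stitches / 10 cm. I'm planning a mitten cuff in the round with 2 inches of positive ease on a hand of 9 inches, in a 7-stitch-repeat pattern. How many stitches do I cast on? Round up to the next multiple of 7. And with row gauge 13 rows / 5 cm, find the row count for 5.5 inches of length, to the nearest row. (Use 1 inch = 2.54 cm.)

Cast on 63 stitches; work 36 rows.

Finished = 9 + 2 = 11 inches.
11 inches × 2.54 = 27.94 cm.
22/10 = 2.2 sts per cm; 27.94 × 2.2 = 61.47 sts.
Next multiple of 7 → 63.
5.5 inches = 13.97 cm; × 2.6 = 36.32 → 36 rows.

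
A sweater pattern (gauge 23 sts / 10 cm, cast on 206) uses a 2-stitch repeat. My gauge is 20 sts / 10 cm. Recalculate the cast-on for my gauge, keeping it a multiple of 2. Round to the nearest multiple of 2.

180 stitches.

206 × 20 / 23 = 179.13.
Nearest multiple of 2: 180.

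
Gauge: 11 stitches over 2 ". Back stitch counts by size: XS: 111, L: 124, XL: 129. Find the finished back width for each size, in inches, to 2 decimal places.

XS 20.18 inches; L 22.55 inches; XL 23.45 inches.

11/2 = 5.5 sts per in.
XS: 111 / 5.5 = 20.182 → 20.18 in.
L: 124 / 5.5 = 22.545 → 22.55 in.
XL: 129 / 5.5 = 23.455 → 23.45 in.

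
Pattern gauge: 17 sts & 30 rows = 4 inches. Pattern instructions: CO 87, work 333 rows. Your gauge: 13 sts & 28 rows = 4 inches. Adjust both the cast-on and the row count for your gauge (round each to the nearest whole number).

Stitches: 87 × 13/17 = 66.53 → 67.
Rows: 333 × 28/30 = 310.80 → 311.

Cast on 67 stitches; work 311 rows.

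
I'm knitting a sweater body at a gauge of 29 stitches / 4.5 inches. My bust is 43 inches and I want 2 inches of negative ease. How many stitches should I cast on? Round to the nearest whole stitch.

Finished = 43 − 2 = 41 in.
29 / 4.5 = 6.444 sts per inch.
41.00 × 6.444 = 264.22 sts.
→ 264 sts.

Cast on 264 stitches.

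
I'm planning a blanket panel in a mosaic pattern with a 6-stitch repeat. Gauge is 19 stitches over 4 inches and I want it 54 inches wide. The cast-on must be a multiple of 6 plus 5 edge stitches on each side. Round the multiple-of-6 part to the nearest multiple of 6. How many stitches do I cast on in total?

19 / 4 = 4.75 sts per inch.
54 × 4.75 = 256.50 sts.
Less 10 edge sts → 246.50 for the repeat.
Nearest multiple of 6: 246.
Add back 10 edge sts → 256.

CO 256 sts.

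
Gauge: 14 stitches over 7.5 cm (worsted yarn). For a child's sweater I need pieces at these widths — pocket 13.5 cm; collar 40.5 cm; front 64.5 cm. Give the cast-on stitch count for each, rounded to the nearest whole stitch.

Rate = 14/7.5 = 1.867 sts per cm.
pocket: 13.5 × 1.867 = 25.20 → 25.
collar: 40.5 × 1.867 = 75.60 → 76.
front: 64.5 × 1.867 = 120.40 → 120.

pocket 25; collar 76; front 120.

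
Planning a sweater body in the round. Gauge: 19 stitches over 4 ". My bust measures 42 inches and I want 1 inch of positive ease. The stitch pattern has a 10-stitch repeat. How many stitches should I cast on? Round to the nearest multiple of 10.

200 stitches.

Finished = 42 + 1 = 43 inches.
19 / 4 = 4.75 sts/in.
43 × 4.75 = 204.25 sts.
Nearest multiple of 10: 200.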